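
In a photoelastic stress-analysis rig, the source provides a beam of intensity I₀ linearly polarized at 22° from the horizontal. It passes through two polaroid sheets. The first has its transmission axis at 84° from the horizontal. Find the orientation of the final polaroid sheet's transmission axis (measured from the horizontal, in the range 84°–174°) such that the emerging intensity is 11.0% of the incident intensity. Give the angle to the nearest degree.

I₁ = I₀ cos²(84° − 22°) = I₀ cos²(62°) = 0.2204 I₀.
Need I₂/I₀ = 0.11, so cos²(θ − 84°) = 0.11 / 0.2204 = 0.4991.
θ − 84° = arccos(√0.4991) = 45.1°, giving θ ≈ 84 + 45.1 = 129.1°.

θ ≈ 129°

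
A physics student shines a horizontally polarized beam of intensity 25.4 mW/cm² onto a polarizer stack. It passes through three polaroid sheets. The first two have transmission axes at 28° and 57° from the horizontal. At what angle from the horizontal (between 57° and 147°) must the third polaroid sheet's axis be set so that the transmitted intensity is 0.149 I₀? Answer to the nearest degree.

θ ≈ 117°

I₁ = I₀ cos²(28° − 0°) = I₀ cos²(28°) = 0.7796 I₀.
I₂ = I₁ cos²(57° − 28°) = 0.7796 I₀ · cos²(29°) = 0.5964 I₀.
Need I₃/I₀ = 0.149, so cos²(θ − 57°) = 0.149 / 0.5964 = 0.2498.
θ − 57° = arccos(√0.2498) = 60.0°, giving θ ≈ 57 + 60.0 = 117.0°.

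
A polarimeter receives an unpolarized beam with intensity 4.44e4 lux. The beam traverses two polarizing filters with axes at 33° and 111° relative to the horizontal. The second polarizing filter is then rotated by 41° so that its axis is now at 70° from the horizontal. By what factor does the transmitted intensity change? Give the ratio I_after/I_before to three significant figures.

I_new/I_old ≈ 14.8

Before rotation:
Unpolarized light through the first polarizer → I₁ = ½ I₀, now polarized at 33°.
I₂ = I₁ cos²(111° − 33°) = 0.5 I₀ · cos²(78°) = 0.02161 I₀.
After rotation:
Unpolarized light through the first polarizer → I₁ = ½ I₀, now polarized at 33°.
I₂ = I₁ cos²(70° − 33°) = 0.5 I₀ · cos²(37°) = 0.3189 I₀.
Ratio = 0.3189 / 0.02161 = 14.76.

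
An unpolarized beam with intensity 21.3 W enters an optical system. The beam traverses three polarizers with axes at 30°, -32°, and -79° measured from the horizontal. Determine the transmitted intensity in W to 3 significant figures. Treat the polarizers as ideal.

I ≈ 1.09 W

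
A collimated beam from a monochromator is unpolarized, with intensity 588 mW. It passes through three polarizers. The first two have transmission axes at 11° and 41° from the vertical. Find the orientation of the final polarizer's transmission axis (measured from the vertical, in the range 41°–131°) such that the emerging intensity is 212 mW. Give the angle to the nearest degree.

θ ≈ 52°

Unpolarized light through the first polarizer → I₁ = ½ I₀, now polarized at 11°.
I₂ = I₁ cos²(41° − 11°) = 0.5 I₀ · cos²(30°) = 0.375 I₀.
Target fraction: 212 / 588 mW = 0.3605 of I₀.
Need I₃/I₀ = 0.3605, so cos²(θ − 41°) = 0.3605 / 0.375 = 0.9615.
θ − 41° = arccos(√0.9615) = 11.3°, giving θ ≈ 41 + 11.3 = 52.3°.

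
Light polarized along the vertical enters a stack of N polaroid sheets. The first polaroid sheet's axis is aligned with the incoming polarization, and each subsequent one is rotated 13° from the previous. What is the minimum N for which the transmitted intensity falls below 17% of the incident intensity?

First polarizer is aligned with the polarization: full transmission.
Each further stage multiplies by cos²(13°) = 0.9494.
After N polarizers: T = 0.9494^(N−1). Require T < 0.17 ⇒ N−1 > ln(0.17)/ln(0.9494) = 34.12, so N−1 ≥ 35 and N = 36.
Check: N=36 gives T = 0.1624 < 0.17; N=35 gives T = 0.1711.

N = 36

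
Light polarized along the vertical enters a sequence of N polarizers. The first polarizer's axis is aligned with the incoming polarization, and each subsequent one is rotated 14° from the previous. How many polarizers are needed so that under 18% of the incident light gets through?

N = 30

First polarizer is aligned with the polarization: full transmission.
Each further stage multiplies by cos²(14°) = 0.9415.
After N polarizers: T = 0.9415^(N−1). Require T < 0.18 ⇒ N−1 > ln(0.18)/ln(0.9415) = 28.43, so N−1 ≥ 29 and N = 30.
Check: N=30 gives T = 0.174 < 0.18; N=29 gives T = 0.1848.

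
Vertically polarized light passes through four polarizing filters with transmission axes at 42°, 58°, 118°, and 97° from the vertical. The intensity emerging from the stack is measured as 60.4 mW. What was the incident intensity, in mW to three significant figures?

I₀ ≈ 543 mW

By Malus's law, I₁ = I₀ cos²(42° − 0°) = I₀ cos²(42°) = 0.5523 I₀.
I₂ = I₁ cos²(58° − 42°) = 0.5523 I₀ · cos²(16°) = 0.5103 I₀.
I₃ = I₂ cos²(118° − 58°) = 0.5103 I₀ · cos²(60°) = 0.1276 I₀.
I₄ = I₃ cos²(97° − 118°) = 0.1276 I₀ · cos²(21°) = 0.1112 I₀.
So 60.4 mW = 0.1112 I₀, giving I₀ = 60.4/0.1112 = 543.2 mW.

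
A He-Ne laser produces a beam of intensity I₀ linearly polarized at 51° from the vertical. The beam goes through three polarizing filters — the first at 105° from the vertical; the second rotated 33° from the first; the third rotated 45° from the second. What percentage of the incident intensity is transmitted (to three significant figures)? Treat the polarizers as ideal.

I₁ = I₀ cos²(105° − 51°) = I₀ cos²(54°) = 0.3455 I₀.
I₂ = I₁ cos²(33°) = 0.3455 · 0.7034 I₀ = 0.243 I₀.
I₃ = I₂ cos²(45°) = 0.243 · 0.5 I₀ = 0.1215 I₀.
That is 12.15% of the incident intensity.

≈ 12.2%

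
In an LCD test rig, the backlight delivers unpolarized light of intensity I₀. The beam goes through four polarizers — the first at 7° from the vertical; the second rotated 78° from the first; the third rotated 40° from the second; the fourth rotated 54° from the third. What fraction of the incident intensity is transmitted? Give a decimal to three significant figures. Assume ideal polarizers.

≈ 0.00438 I₀

Unpolarized light through the first polarizer → I₁ = ½ I₀, now polarized at 7°.
I₂ = I₁ cos²(78°) = 0.5 · 0.04323 I₀ = 0.02161 I₀.
I₃ = I₂ cos²(40°) = 0.02161 · 0.5868 I₀ = 0.01268 I₀.
I₄ = I₃ cos²(54°) = 0.01268 · 0.3455 I₀ = 0.004382 I₀.
Transmitted fraction = 0.004382.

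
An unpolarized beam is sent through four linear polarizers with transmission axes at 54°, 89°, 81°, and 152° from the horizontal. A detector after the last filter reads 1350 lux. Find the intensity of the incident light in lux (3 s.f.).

I₀ ≈ 3.87e4 lux

Unpolarized light through the first polarizer → I₁ = ½ I₀, now polarized at 54°.
I₂ = I₁ cos²(89° − 54°) = 0.5 I₀ · cos²(35°) = 0.3355 I₀.
I₃ = I₂ cos²(81° − 89°) = 0.3355 I₀ · cos²(8°) = 0.329 I₀.
I₄ = I₃ cos²(152° − 81°) = 0.329 I₀ · cos²(71°) = 0.03487 I₀.
So 1350 lux = 0.03487 I₀, giving I₀ = 1350/0.03487 = 3.871e+04 lux.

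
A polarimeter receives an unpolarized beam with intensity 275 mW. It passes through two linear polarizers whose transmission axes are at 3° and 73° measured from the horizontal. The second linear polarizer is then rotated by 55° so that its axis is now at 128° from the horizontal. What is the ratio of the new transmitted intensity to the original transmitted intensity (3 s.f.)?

I_new/I_old ≈ 2.81

Before rotation:
Unpolarized light through the first polarizer → I₁ = ½ I₀, now polarized at 3°.
I₂ = I₁ cos²(73° − 3°) = 0.5 I₀ · cos²(70°) = 0.05849 I₀.
After rotation:
Unpolarized light through the first polarizer → I₁ = ½ I₀, now polarized at 3°.
Angle between axes 1 and 2: 55°. I₂ = 0.5 I₀ · cos²(55°) = 0.1645 I₀.
Ratio = 0.1645 / 0.05849 = 2.812.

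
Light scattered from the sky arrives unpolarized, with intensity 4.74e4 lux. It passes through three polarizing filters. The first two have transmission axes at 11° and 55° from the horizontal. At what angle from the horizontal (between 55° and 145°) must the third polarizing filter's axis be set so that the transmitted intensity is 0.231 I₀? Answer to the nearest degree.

θ ≈ 74°

Unpolarized light through the first polarizer → I₁ = ½ I₀, now polarized at 11°.
I₂ = I₁ cos²(55° − 11°) = 0.5 I₀ · cos²(44°) = 0.2587 I₀.
Need I₃/I₀ = 0.231, so cos²(θ − 55°) = 0.231 / 0.2587 = 0.8928.
θ − 55° = arccos(√0.8928) = 19.1°, giving θ ≈ 55 + 19.1 = 74.1°.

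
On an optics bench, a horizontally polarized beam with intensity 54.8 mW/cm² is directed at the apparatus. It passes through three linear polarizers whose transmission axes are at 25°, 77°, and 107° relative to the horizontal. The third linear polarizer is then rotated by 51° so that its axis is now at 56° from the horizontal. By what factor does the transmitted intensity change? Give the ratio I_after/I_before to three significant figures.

I_new/I_old ≈ 1.16

Before rotation:
I₁ = I₀ cos²(25° − 0°) = I₀ cos²(25°) = 0.8214 I₀.
I₂ = I₁ cos²(77° − 25°) = 0.8214 I₀ · cos²(52°) = 0.3113 I₀.
I₃ = I₂ cos²(107° − 77°) = 0.3113 I₀ · cos²(30°) = 0.2335 I₀.
After rotation:
I₁ = I₀ cos²(25° − 0°) = I₀ cos²(25°) = 0.8214 I₀.
I₂ = I₁ cos²(77° − 25°) = 0.8214 I₀ · cos²(52°) = 0.3113 I₀.
I₃ = I₂ cos²(56° − 77°) = 0.3113 I₀ · cos²(21°) = 0.2714 I₀.
Ratio = 0.2714 / 0.2335 = 1.162.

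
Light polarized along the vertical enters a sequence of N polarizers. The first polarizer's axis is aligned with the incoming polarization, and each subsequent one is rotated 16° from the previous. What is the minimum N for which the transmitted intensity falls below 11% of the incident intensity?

First polarizer is aligned with the polarization: full transmission.
Each further stage multiplies by cos²(16°) = 0.924.
After N polarizers: T = 0.924^(N−1). Require T < 0.11 ⇒ N−1 > ln(0.11)/ln(0.924) = 27.93, so N−1 ≥ 28 and N = 29.
Check: N=29 gives T = 0.1094 < 0.11; N=28 gives T = 0.1184.

N = 29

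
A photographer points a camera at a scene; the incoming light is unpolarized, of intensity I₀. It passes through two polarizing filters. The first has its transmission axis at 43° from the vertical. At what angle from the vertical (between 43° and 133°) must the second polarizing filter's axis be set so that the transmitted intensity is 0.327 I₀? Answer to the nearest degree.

Unpolarized light through the first polarizer → I₁ = ½ I₀, now polarized at 43°.
Need I₂/I₀ = 0.327, so cos²(θ − 43°) = 0.327 / 0.5 = 0.654.
θ − 43° = arccos(√0.654) = 36.0°, giving θ ≈ 43 + 36.0 = 79.0°.

θ ≈ 79°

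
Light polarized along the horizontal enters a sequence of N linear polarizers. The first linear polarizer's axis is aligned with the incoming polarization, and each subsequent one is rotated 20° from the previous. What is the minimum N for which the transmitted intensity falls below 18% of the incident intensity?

N = 15

First polarizer is aligned with the polarization: full transmission.
Each further stage multiplies by cos²(20°) = 0.883.
After N polarizers: T = 0.883^(N−1). Require T < 0.18 ⇒ N−1 > ln(0.18)/ln(0.883) = 13.78, so N−1 ≥ 14 and N = 15.
Check: N=15 gives T = 0.1752 < 0.18; N=14 gives T = 0.1984.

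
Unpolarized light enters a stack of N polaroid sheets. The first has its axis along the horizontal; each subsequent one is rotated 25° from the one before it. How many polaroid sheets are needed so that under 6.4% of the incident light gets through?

N = 12

First polarizer halves the unpolarized light: factor 1/2.
Each further stage multiplies by cos²(25°) = 0.8214.
After N polarizers: T = 0.5·0.8214^(N−1). Require T < 0.064 ⇒ N−1 > ln(0.064/0.5)/ln(0.8214) = 10.45, so N−1 ≥ 11 and N = 12.
Check: N=12 gives T = 0.05742 < 0.064; N=11 gives T = 0.0699.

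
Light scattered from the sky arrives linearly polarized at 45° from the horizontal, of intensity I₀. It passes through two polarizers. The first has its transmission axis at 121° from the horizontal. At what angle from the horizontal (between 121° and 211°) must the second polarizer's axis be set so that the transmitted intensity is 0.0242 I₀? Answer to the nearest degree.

I₁ = I₀ cos²(121° − 45°) = I₀ cos²(76°) = 0.05853 I₀.
Need I₂/I₀ = 0.0242, so cos²(θ − 121°) = 0.0242 / 0.05853 = 0.4135.
θ − 121° = arccos(√0.4135) = 50.0°, giving θ ≈ 121 + 50.0 = 171.0°.

θ ≈ 171°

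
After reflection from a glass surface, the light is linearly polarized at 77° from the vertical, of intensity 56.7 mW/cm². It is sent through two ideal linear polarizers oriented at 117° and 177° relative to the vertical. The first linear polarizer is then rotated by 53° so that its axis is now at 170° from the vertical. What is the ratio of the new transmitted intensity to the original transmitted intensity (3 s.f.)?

I_new/I_old ≈ 0.0184

Before rotation:
By Malus's law, I₁ = I₀ cos²(117° − 77°) = I₀ cos²(40°) = 0.5868 I₀.
I₂ = I₁ cos²(177° − 117°) = 0.5868 I₀ · cos²(60°) = 0.1467 I₀.
After rotation:
I₁ = I₀ cos²(170° − 77°) = I₀ cos²(87°) = 0.002739 I₀.
I₂ = I₁ cos²(177° − 170°) = 0.002739 I₀ · cos²(7°) = 0.002698 I₀.
Ratio = 0.002698 / 0.1467 = 0.01839.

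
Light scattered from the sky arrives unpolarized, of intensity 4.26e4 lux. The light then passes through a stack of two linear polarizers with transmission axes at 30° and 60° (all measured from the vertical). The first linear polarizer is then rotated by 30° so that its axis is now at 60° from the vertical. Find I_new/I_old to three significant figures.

I_new/I_old ≈ 1.33

Before rotation:
Unpolarized light through the first polarizer → I₁ = ½ I₀, now polarized at 30°.
I₂ = I₁ cos²(60° − 30°) = 0.5 I₀ · cos²(30°) = 0.375 I₀.
After rotation:
Unpolarized light through the first polarizer → I₁ = ½ I₀, now polarized at 60°.
I₂ = I₁ cos²(60° − 60°) = 0.5 I₀ · cos²(0°) = 0.5 I₀.
Ratio = 0.5 / 0.375 = 1.333.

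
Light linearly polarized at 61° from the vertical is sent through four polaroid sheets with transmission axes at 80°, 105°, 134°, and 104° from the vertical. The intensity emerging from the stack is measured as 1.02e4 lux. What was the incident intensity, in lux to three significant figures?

I₀ ≈ 2.42e4 lux

I₁ = I₀ cos²(80° − 61°) = I₀ cos²(19°) = 0.894 I₀.
I₂ = I₁ cos²(105° − 80°) = 0.894 I₀ · cos²(25°) = 0.7343 I₀.
I₃ = I₂ cos²(134° − 105°) = 0.7343 I₀ · cos²(29°) = 0.5617 I₀.
I₄ = I₃ cos²(104° − 134°) = 0.5617 I₀ · cos²(30°) = 0.4213 I₀.
So 1.02e4 lux = 0.4213 I₀, giving I₀ = 1.02e4/0.4213 = 2.421e+04 lux.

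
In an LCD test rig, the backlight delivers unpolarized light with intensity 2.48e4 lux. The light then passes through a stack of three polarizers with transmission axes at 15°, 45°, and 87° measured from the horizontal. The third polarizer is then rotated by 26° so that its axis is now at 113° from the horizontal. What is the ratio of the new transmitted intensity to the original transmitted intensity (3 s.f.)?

Before rotation:
Unpolarized light through the first polarizer → I₁ = ½ I₀, now polarized at 15°.
I₂ = I₁ cos²(45° − 15°) = 0.5 I₀ · cos²(30°) = 0.375 I₀.
I₃ = I₂ cos²(87° − 45°) = 0.375 I₀ · cos²(42°) = 0.2071 I₀.
After rotation:
Unpolarized light through the first polarizer → I₁ = ½ I₀, now polarized at 15°.
I₂ = I₁ cos²(45° − 15°) = 0.5 I₀ · cos²(30°) = 0.375 I₀.
I₃ = I₂ cos²(113° − 45°) = 0.375 I₀ · cos²(68°) = 0.05262 I₀.
Ratio = 0.05262 / 0.2071 = 0.2541.

I_new/I_old ≈ 0.254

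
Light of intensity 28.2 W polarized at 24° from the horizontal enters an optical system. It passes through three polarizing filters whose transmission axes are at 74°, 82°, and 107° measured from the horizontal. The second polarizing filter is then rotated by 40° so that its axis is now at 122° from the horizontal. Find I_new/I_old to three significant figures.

Before rotation:
I₁ = I₀ cos²(74° − 24°) = I₀ cos²(50°) = 0.4132 I₀.
I₂ = I₁ cos²(82° − 74°) = 0.4132 I₀ · cos²(8°) = 0.4052 I₀.
I₃ = I₂ cos²(107° − 82°) = 0.4052 I₀ · cos²(25°) = 0.3328 I₀.
After rotation:
I₁ = I₀ cos²(74° − 24°) = I₀ cos²(50°) = 0.4132 I₀.
I₂ = I₁ cos²(122° − 74°) = 0.4132 I₀ · cos²(48°) = 0.185 I₀.
I₃ = I₂ cos²(107° − 122°) = 0.185 I₀ · cos²(15°) = 0.1726 I₀.
Ratio = 0.1726 / 0.3328 = 0.5186.

I_new/I_old ≈ 0.519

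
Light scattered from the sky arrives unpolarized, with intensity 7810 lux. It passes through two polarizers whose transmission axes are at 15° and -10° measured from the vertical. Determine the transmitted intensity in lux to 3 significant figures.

Unpolarized light through the first polarizer → I₁ = 7810 lux/2 = 3905 lux, polarized at 15°.
I₂ = I₁ · cos²(25°) = 3905 · 0.8214 = 3208 lux.

I ≈ 3210 lux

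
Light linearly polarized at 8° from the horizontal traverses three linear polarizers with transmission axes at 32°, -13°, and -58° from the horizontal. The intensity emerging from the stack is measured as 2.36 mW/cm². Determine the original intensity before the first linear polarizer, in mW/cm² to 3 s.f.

I₀ ≈ 11.3 mW/cm²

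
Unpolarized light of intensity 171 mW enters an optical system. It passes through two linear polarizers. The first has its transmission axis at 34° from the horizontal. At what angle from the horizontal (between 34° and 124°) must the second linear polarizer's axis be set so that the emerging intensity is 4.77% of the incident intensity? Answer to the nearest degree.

Unpolarized light through the first polarizer → I₁ = ½ I₀, now polarized at 34°.
Need I₂/I₀ = 0.0477, so cos²(θ − 34°) = 0.0477 / 0.5 = 0.0954.
θ − 34° = arccos(√0.0954) = 72.0°, giving θ ≈ 34 + 72.0 = 106.0°.

θ ≈ 106°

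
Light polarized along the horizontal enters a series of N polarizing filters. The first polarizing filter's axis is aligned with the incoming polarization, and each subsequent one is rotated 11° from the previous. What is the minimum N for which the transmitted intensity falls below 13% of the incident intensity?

N = 57

First polarizer is aligned with the polarization: full transmission.
Each further stage multiplies by cos²(11°) = 0.9636.
After N polarizers: T = 0.9636^(N−1). Require T < 0.13 ⇒ N−1 > ln(0.13)/ln(0.9636) = 55.01, so N−1 ≥ 56 and N = 57.
Check: N=57 gives T = 0.1253 < 0.13; N=56 gives T = 0.1301.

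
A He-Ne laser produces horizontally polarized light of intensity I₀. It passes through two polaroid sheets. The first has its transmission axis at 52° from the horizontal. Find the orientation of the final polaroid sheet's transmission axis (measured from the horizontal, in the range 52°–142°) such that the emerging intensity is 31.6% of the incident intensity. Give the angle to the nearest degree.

By Malus's law, I₁ = I₀ cos²(52° − 0°) = I₀ cos²(52°) = 0.379 I₀.
Need I₂/I₀ = 0.316, so cos²(θ − 52°) = 0.316 / 0.379 = 0.8337.
θ − 52° = arccos(√0.8337) = 24.1°, giving θ ≈ 52 + 24.1 = 76.1°.

θ ≈ 76°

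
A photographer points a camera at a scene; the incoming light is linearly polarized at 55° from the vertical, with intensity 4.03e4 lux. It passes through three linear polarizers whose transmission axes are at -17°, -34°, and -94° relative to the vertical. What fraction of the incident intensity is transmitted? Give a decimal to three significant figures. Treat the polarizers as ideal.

I₁ = 4.03e4 lux · cos²(72°) = 3848 lux.
I₂ = I₁ · cos²(17°) = 3848 · 0.9145 = 3519 lux.
I₃ = I₂ · cos²(60°) = 3519 · 0.25 = 879.8 lux.
Transmitted fraction = 0.02183.

I/I₀ ≈ 0.0218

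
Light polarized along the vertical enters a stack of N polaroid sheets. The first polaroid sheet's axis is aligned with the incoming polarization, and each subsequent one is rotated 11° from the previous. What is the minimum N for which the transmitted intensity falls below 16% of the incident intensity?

N = 51

First polarizer is aligned with the polarization: full transmission.
Each further stage multiplies by cos²(11°) = 0.9636.
After N polarizers: T = 0.9636^(N−1). Require T < 0.16 ⇒ N−1 > ln(0.16)/ln(0.9636) = 49.41, so N−1 ≥ 50 and N = 51.
Check: N=51 gives T = 0.1566 < 0.16; N=50 gives T = 0.1625.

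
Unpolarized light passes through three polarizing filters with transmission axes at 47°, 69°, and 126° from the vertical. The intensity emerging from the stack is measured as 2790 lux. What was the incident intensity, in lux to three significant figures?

I₀ ≈ 2.19e4 lux

Unpolarized light through the first polarizer → I₁ = ½ I₀, now polarized at 47°.
I₂ = I₁ cos²(69° − 47°) = 0.5 I₀ · cos²(22°) = 0.4298 I₀.
I₃ = I₂ cos²(126° − 69°) = 0.4298 I₀ · cos²(57°) = 0.1275 I₀.
So 2790 lux = 0.1275 I₀, giving I₀ = 2790/0.1275 = 2.188e+04 lux.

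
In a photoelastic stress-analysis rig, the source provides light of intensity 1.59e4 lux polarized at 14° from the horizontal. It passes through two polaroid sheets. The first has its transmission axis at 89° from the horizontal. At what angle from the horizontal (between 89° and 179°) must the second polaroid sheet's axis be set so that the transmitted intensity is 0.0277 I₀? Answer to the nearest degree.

θ ≈ 139°

I₁ = I₀ cos²(89° − 14°) = I₀ cos²(75°) = 0.06699 I₀.
Need I₂/I₀ = 0.0277, so cos²(θ − 89°) = 0.0277 / 0.06699 = 0.4135.
θ − 89° = arccos(√0.4135) = 50.0°, giving θ ≈ 89 + 50.0 = 139.0°.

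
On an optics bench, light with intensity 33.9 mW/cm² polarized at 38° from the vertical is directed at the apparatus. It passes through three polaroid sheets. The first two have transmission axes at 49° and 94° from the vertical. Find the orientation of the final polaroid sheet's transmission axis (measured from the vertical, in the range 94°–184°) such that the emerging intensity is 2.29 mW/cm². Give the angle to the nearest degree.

I₁ = I₀ cos²(49° − 38°) = I₀ cos²(11°) = 0.9636 I₀.
I₂ = I₁ cos²(94° − 49°) = 0.9636 I₀ · cos²(45°) = 0.4818 I₀.
Target fraction: 2.29 / 33.9 mW/cm² = 0.06755 of I₀.
Need I₃/I₀ = 0.06755, so cos²(θ − 94°) = 0.06755 / 0.4818 = 0.1402.
θ − 94° = arccos(√0.1402) = 68.0°, giving θ ≈ 94 + 68.0 = 162.0°.

θ ≈ 162°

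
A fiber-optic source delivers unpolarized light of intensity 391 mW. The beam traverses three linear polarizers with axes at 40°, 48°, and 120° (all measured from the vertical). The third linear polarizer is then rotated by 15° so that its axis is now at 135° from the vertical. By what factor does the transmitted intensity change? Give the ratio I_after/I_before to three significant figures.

Before rotation:
Unpolarized light through the first polarizer → I₁ = ½ I₀, now polarized at 40°.
I₂ = I₁ cos²(48° − 40°) = 0.5 I₀ · cos²(8°) = 0.4903 I₀.
I₃ = I₂ cos²(120° − 48°) = 0.4903 I₀ · cos²(72°) = 0.04682 I₀.
After rotation:
Unpolarized light through the first polarizer → I₁ = ½ I₀, now polarized at 40°.
I₂ = I₁ cos²(48° − 40°) = 0.5 I₀ · cos²(8°) = 0.4903 I₀.
I₃ = I₂ cos²(135° − 48°) = 0.4903 I₀ · cos²(87°) = 0.001343 I₀.
Ratio = 0.001343 / 0.04682 = 0.02868.

I_new/I_old ≈ 0.0287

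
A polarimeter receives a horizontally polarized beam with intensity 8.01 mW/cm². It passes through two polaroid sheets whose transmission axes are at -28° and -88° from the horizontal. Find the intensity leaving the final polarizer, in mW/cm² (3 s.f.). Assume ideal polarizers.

I ≈ 1.56 mW/cm²

I₁ = 8.01 mW/cm² · cos²(28°) = 6.245 mW/cm².
I₂ = I₁ · cos²(60°) = 6.245 · 0.25 = 1.561 mW/cm².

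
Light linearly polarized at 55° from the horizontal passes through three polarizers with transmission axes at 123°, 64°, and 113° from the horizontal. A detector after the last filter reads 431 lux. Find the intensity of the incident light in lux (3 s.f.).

I₁ = I₀ cos²(123° − 55°) = I₀ cos²(68°) = 0.1403 I₀.
I₂ = I₁ cos²(64° − 123°) = 0.1403 I₀ · cos²(59°) = 0.03722 I₀.
I₃ = I₂ cos²(113° − 64°) = 0.03722 I₀ · cos²(49°) = 0.01602 I₀.
So 431 lux = 0.01602 I₀, giving I₀ = 431/0.01602 = 2.69e+04 lux.

I₀ ≈ 2.69e4 lux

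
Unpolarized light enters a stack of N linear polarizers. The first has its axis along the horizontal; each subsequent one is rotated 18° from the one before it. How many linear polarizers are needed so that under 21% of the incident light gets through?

First polarizer halves the unpolarized light: factor 1/2.
Each further stage multiplies by cos²(18°) = 0.9045.
After N polarizers: T = 0.5·0.9045^(N−1). Require T < 0.21 ⇒ N−1 > ln(0.21/0.5)/ln(0.9045) = 8.64, so N−1 ≥ 9 and N = 10.
Check: N=10 gives T = 0.2026 < 0.21; N=9 gives T = 0.224.

N = 10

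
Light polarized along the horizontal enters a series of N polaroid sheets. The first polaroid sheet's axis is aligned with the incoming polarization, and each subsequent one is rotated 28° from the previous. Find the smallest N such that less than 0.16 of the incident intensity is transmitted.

N = 9

First polarizer is aligned with the polarization: full transmission.
Each further stage multiplies by cos²(28°) = 0.7796.
After N polarizers: T = 0.7796^(N−1). Require T < 0.16 ⇒ N−1 > ln(0.16)/ln(0.7796) = 7.36, so N−1 ≥ 8 and N = 9.
Check: N=9 gives T = 0.1364 < 0.16; N=8 gives T = 0.175.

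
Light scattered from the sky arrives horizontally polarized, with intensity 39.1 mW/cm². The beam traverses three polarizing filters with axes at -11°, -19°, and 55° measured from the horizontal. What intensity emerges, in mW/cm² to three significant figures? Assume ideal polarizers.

I ≈ 2.81 mW/cm²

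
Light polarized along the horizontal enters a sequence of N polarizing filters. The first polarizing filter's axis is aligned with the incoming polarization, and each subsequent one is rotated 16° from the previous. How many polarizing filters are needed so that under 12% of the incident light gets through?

First polarizer is aligned with the polarization: full transmission.
Each further stage multiplies by cos²(16°) = 0.924.
After N polarizers: T = 0.924^(N−1). Require T < 0.12 ⇒ N−1 > ln(0.12)/ln(0.924) = 26.83, so N−1 ≥ 27 and N = 28.
Check: N=28 gives T = 0.1184 < 0.12; N=27 gives T = 0.1282.

N = 28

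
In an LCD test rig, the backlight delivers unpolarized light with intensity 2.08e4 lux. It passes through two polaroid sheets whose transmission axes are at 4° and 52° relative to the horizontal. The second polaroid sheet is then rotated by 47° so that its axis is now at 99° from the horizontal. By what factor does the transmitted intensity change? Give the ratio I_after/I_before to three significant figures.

I_new/I_old ≈ 0.0170

Before rotation:
Unpolarized light through the first polarizer → I₁ = ½ I₀, now polarized at 4°.
I₂ = I₁ cos²(52° − 4°) = 0.5 I₀ · cos²(48°) = 0.2239 I₀.
After rotation:
Unpolarized light through the first polarizer → I₁ = ½ I₀, now polarized at 4°.
Angle between axes 1 and 2: 85°. I₂ = 0.5 I₀ · cos²(85°) = 0.003798 I₀.
Ratio = 0.003798 / 0.2239 = 0.01697.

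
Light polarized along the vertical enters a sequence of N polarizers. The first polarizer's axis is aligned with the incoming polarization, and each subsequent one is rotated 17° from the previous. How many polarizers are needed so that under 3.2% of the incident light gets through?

First polarizer is aligned with the polarization: full transmission.
Each further stage multiplies by cos²(17°) = 0.9145.
After N polarizers: T = 0.9145^(N−1). Require T < 0.032 ⇒ N−1 > ln(0.032)/ln(0.9145) = 38.52, so N−1 ≥ 39 and N = 40.
Check: N=40 gives T = 0.03066 < 0.032; N=39 gives T = 0.03352.

N = 40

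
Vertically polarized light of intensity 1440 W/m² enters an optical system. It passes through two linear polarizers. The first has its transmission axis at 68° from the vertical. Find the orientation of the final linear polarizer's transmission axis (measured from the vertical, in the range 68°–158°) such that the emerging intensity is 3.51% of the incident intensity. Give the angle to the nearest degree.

θ ≈ 128°

By Malus's law, I₁ = I₀ cos²(68° − 0°) = I₀ cos²(68°) = 0.1403 I₀.
Need I₂/I₀ = 0.0351, so cos²(θ − 68°) = 0.0351 / 0.1403 = 0.2501.
θ − 68° = arccos(√0.2501) = 60.0°, giving θ ≈ 68 + 60.0 = 128.0°.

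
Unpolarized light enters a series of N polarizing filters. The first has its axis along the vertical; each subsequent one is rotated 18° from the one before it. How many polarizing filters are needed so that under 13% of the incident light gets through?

First polarizer halves the unpolarized light: factor 1/2.
Each further stage multiplies by cos²(18°) = 0.9045.
After N polarizers: T = 0.5·0.9045^(N−1). Require T < 0.13 ⇒ N−1 > ln(0.13/0.5)/ln(0.9045) = 13.42, so N−1 ≥ 14 and N = 15.
Check: N=15 gives T = 0.1227 < 0.13; N=14 gives T = 0.1356.

N = 15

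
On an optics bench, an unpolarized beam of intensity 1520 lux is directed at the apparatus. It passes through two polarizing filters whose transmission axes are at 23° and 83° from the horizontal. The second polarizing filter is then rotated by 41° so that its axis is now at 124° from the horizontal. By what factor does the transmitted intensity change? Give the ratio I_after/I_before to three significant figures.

Before rotation:
Unpolarized light through the first polarizer → I₁ = ½ I₀, now polarized at 23°.
I₂ = I₁ cos²(83° − 23°) = 0.5 I₀ · cos²(60°) = 0.125 I₀.
After rotation:
Unpolarized light through the first polarizer → I₁ = ½ I₀, now polarized at 23°.
Angle between axes 1 and 2: 79°. I₂ = 0.5 I₀ · cos²(79°) = 0.0182 I₀.
Ratio = 0.0182 / 0.125 = 0.1456.

I_new/I_old ≈ 0.146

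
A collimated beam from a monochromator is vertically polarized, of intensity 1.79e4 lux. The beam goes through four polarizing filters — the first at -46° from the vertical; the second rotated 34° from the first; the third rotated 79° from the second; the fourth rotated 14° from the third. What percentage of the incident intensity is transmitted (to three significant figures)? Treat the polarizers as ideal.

I₁ = 1.79e4 lux · cos²(46°) = 8638 lux.
I₂ = I₁ · cos²(34°) = 8638 · 0.6873 = 5937 lux.
I₃ = I₂ · cos²(79°) = 5937 · 0.03641 = 216.1 lux.
I₄ = I₃ · cos²(14°) = 216.1 · 0.9415 = 203.5 lux.
That is 1.137% of the incident intensity.

≈ 1.14%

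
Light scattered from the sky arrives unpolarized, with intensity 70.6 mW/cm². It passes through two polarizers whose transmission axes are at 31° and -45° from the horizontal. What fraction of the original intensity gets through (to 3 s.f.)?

Unpolarized light through the first polarizer → I₁ = 70.6 mW/cm²/2 = 35.3 mW/cm², polarized at 31°.
I₂ = I₁ · cos²(76°) = 35.3 · 0.05853 = 2.066 mW/cm².
Transmitted fraction = 0.02926.

I/I₀ ≈ 0.0293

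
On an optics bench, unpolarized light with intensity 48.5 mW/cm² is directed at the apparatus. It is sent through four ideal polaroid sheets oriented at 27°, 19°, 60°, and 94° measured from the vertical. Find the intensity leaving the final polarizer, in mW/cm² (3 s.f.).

I ≈ 9.31 mW/cm²

Unpolarized light through the first polarizer → I₁ = 48.5 mW/cm²/2 = 24.25 mW/cm², polarized at 27°.
I₂ = I₁ · cos²(8°) = 24.25 · 0.9806 = 23.78 mW/cm².
I₃ = I₂ · cos²(41°) = 23.78 · 0.5696 = 13.54 mW/cm².
I₄ = I₃ · cos²(34°) = 13.54 · 0.6873 = 9.309 mW/cm².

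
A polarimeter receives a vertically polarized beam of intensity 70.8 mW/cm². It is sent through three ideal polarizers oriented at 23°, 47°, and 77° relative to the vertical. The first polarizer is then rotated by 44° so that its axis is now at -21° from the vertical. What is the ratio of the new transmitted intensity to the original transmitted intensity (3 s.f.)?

Before rotation:
By Malus's law, I₁ = I₀ cos²(23° − 0°) = I₀ cos²(23°) = 0.8473 I₀.
I₂ = I₁ cos²(47° − 23°) = 0.8473 I₀ · cos²(24°) = 0.7072 I₀.
I₃ = I₂ cos²(77° − 47°) = 0.7072 I₀ · cos²(30°) = 0.5304 I₀.
After rotation:
I₁ = I₀ cos²(-21° − 0°) = I₀ cos²(21°) = 0.8716 I₀.
I₂ = I₁ cos²(47° + 21°) = 0.8716 I₀ · cos²(68°) = 0.1223 I₀.
I₃ = I₂ cos²(77° − 47°) = 0.1223 I₀ · cos²(30°) = 0.09173 I₀.
Ratio = 0.09173 / 0.5304 = 0.173.

I_new/I_old ≈ 0.173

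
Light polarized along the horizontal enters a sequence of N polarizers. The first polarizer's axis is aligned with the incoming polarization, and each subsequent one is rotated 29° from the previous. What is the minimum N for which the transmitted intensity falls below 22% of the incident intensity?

N = 7

First polarizer is aligned with the polarization: full transmission.
Each further stage multiplies by cos²(29°) = 0.765.
After N polarizers: T = 0.765^(N−1). Require T < 0.22 ⇒ N−1 > ln(0.22)/ln(0.765) = 5.65, so N−1 ≥ 6 and N = 7.
Check: N=7 gives T = 0.2004 < 0.22; N=6 gives T = 0.2619.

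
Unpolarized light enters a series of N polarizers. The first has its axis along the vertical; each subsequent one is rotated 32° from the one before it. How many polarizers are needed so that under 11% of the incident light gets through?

N = 6

First polarizer halves the unpolarized light: factor 1/2.
Each further stage multiplies by cos²(32°) = 0.7192.
After N polarizers: T = 0.5·0.7192^(N−1). Require T < 0.11 ⇒ N−1 > ln(0.11/0.5)/ln(0.7192) = 4.59, so N−1 ≥ 5 and N = 6.
Check: N=6 gives T = 0.0962 < 0.11; N=5 gives T = 0.1338.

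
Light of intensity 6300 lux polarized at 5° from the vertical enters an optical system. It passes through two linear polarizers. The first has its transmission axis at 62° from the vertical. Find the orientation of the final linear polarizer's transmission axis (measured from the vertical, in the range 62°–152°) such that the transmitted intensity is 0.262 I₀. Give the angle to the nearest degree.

I₁ = I₀ cos²(62° − 5°) = I₀ cos²(57°) = 0.2966 I₀.
Need I₂/I₀ = 0.262, so cos²(θ − 62°) = 0.262 / 0.2966 = 0.8833.
θ − 62° = arccos(√0.8833) = 20.0°, giving θ ≈ 62 + 20.0 = 82.0°.

θ ≈ 82°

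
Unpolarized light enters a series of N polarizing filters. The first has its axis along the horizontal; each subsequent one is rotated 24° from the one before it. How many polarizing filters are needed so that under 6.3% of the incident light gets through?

N = 13

First polarizer halves the unpolarized light: factor 1/2.
Each further stage multiplies by cos²(24°) = 0.8346.
After N polarizers: T = 0.5·0.8346^(N−1). Require T < 0.063 ⇒ N−1 > ln(0.063/0.5)/ln(0.8346) = 11.45, so N−1 ≥ 12 and N = 13.
Check: N=13 gives T = 0.05708 < 0.063; N=12 gives T = 0.0684.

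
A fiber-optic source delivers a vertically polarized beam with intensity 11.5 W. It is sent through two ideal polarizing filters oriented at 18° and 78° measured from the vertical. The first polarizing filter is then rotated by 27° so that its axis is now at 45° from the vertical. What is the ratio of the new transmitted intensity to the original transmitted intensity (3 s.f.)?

I_new/I_old ≈ 1.56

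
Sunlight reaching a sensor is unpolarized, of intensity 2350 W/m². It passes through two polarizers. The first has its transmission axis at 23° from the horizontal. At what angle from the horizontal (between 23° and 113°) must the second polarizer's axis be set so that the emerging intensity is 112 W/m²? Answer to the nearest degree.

θ ≈ 95°

Unpolarized light through the first polarizer → I₁ = ½ I₀, now polarized at 23°.
Target fraction: 112 / 2350 W/m² = 0.04766 of I₀.
Need I₂/I₀ = 0.04766, so cos²(θ − 23°) = 0.04766 / 0.5 = 0.09532.
θ − 23° = arccos(√0.09532) = 72.0°, giving θ ≈ 23 + 72.0 = 95.0°.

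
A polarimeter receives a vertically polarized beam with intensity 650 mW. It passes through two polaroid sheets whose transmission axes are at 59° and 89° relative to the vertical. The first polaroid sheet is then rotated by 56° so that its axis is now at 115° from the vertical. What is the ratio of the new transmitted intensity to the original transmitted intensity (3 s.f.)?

I_new/I_old ≈ 0.725

Before rotation:
I₁ = I₀ cos²(59° − 0°) = I₀ cos²(59°) = 0.2653 I₀.
I₂ = I₁ cos²(89° − 59°) = 0.2653 I₀ · cos²(30°) = 0.1989 I₀.
After rotation:
I₁ = I₀ cos²(115° − 0°) = I₀ cos²(65°) = 0.1786 I₀.
I₂ = I₁ cos²(89° − 115°) = 0.1786 I₀ · cos²(26°) = 0.1443 I₀.
Ratio = 0.1443 / 0.1989 = 0.7252.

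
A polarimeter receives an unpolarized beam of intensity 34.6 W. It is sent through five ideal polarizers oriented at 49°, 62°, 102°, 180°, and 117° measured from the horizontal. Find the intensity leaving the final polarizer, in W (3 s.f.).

I ≈ 0.0859 W

Unpolarized light through the first polarizer → I₁ = 34.6 W/2 = 17.3 W, polarized at 49°.
I₂ = I₁ · cos²(13°) = 17.3 · 0.9494 = 16.42 W.
I₃ = I₂ · cos²(40°) = 16.42 · 0.5868 = 9.638 W.
I₄ = I₃ · cos²(78°) = 9.638 · 0.04323 = 0.4166 W.
I₅ = I₄ · cos²(63°) = 0.4166 · 0.2061 = 0.08587 W.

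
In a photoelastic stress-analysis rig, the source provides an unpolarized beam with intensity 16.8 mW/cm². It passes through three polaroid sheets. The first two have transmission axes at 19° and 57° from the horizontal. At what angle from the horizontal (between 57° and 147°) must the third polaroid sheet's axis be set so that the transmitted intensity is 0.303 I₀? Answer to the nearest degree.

θ ≈ 66°

Unpolarized light through the first polarizer → I₁ = ½ I₀, now polarized at 19°.
I₂ = I₁ cos²(57° − 19°) = 0.5 I₀ · cos²(38°) = 0.3105 I₀.
Need I₃/I₀ = 0.303, so cos²(θ − 57°) = 0.303 / 0.3105 = 0.9759.
θ − 57° = arccos(√0.9759) = 8.9°, giving θ ≈ 57 + 8.9 = 65.9°.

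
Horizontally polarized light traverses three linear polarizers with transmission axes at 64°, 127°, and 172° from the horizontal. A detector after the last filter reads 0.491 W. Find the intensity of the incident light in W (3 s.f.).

I₀ ≈ 24.8 W

I₁ = I₀ cos²(64° − 0°) = I₀ cos²(64°) = 0.1922 I₀.
I₂ = I₁ cos²(127° − 64°) = 0.1922 I₀ · cos²(63°) = 0.03961 I₀.
I₃ = I₂ cos²(172° − 127°) = 0.03961 I₀ · cos²(45°) = 0.0198 I₀.
So 0.491 W = 0.0198 I₀, giving I₀ = 0.491/0.0198 = 24.79 W.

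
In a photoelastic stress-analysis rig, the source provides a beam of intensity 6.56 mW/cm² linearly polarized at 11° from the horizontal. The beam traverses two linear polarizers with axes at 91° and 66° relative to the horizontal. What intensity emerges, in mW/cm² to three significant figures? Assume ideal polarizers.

I₁ = 6.56 mW/cm² · cos²(80°) = 0.1978 mW/cm².
I₂ = I₁ · cos²(25°) = 0.1978 · 0.8214 = 0.1625 mW/cm².

I ≈ 0.162 mW/cm²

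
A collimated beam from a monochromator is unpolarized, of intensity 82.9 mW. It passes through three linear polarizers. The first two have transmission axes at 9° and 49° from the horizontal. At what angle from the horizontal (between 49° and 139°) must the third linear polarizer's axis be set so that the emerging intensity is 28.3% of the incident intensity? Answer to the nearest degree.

θ ≈ 60°

Unpolarized light through the first polarizer → I₁ = ½ I₀, now polarized at 9°.
I₂ = I₁ cos²(49° − 9°) = 0.5 I₀ · cos²(40°) = 0.2934 I₀.
Need I₃/I₀ = 0.283, so cos²(θ − 49°) = 0.283 / 0.2934 = 0.9645.
θ − 49° = arccos(√0.9645) = 10.9°, giving θ ≈ 49 + 10.9 = 59.9°.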